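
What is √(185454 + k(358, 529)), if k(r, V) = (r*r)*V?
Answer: √67984210 ≈ 8245.3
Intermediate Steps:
k(r, V) = V*r² (k(r, V) = r²*V = V*r²)
√(185454 + k(358, 529)) = √(185454 + 529*358²) = √(185454 + 529*128164) = √(185454 + 67798756) = √67984210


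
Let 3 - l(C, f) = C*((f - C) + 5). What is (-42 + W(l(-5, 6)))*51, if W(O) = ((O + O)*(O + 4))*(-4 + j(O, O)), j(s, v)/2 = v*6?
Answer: 730647522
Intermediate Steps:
j(s, v) = 12*v (j(s, v) = 2*(v*6) = 2*(6*v) = 12*v)
l(C, f) = 3 - C*(5 + f - C) (l(C, f) = 3 - C*((f - C) + 5) = 3 - C*(5 + f - C))
W(O) = 2*O*(-4 + 12*O)*(4 + O) (W(O) = ((O + O)*(O + 4))*(-4 + 12*O) = ((2*O)*(4 + O))*(-4 + 12*O) = (2*O*(4 + O))*(-4 + 12*O) = 2*O*(-4 + 12*O)*(4 + O))
(-42 + W(l(-5, 6)))*51 = (-42 + 8*(3 + (-5)**2 - 5*(-5) - 1*(-5)*6)*(-4 + 3*(3 + (-5)**2 - 5*(-5) - 1*(-5)*6)**2 + 11*(3 + (-5)**2 - 5*(-5) - 1*(-5)*6)))*51 = (-42 + 8*(3 + 25 + 25 + 30)*(-4 + 3*(3 + 25 + 25 + 30)**2 + 11*(3 + 25 + 25 + 30)))*51 = (-42 + 8*83*(-4 + 3*83**2 + 11*83))*51 = (-42 + 8*83*(-4 + 3*6889 + 913))*51 = (-42 + 8*83*(-4 + 20667 + 913))*51 = (-42 + 8*83*21576)*51 = (-42 + 14326464)*51 = 14326422*51 = 730647522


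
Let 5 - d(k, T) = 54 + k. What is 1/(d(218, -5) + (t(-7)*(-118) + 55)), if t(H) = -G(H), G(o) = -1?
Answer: -1/330 ≈ -0.0030303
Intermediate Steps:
d(k, T) = -49 - k (d(k, T) = 5 - (54 + k) = 5 + (-54 - k) = -49 - k)
t(H) = 1 (t(H) = -1*(-1) = 1)
1/(d(218, -5) + (t(-7)*(-118) + 55)) = 1/((-49 - 1*218) + (1*(-118) + 55)) = 1/((-49 - 218) + (-118 + 55)) = 1/(-267 - 63) = 1/(-330) = -1/330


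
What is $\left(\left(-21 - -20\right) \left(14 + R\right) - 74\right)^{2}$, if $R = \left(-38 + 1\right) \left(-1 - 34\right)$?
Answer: $1912689$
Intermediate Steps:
$R = 1295$ ($R = \left(-37\right) \left(-35\right) = 1295$)
$\left(\left(-21 - -20\right) \left(14 + R\right) - 74\right)^{2} = \left(\left(-21 - -20\right) \left(14 + 1295\right) - 74\right)^{2} = \left(\left(-21 + 20\right) 1309 - 74\right)^{2} = \left(\left(-1\right) 1309 - 74\right)^{2} = \left(-1309 - 74\right)^{2} = \left(-1383\right)^{2} = 1912689$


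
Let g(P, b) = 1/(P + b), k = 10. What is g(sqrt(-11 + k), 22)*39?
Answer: 858/485 - 39*I/485 ≈ 1.7691 - 0.080412*I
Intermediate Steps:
g(sqrt(-11 + k), 22)*39 = 39/(sqrt(-11 + 10) + 22) = 39/(sqrt(-1) + 22) = 39/(I + 22) = 39/(22 + I) = ((22 - I)/485)*39 = 39*(22 - I)/485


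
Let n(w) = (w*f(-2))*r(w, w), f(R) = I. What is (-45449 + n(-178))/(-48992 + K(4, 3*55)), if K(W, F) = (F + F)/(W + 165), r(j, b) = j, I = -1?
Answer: 13035477/8279318 ≈ 1.5745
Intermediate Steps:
f(R) = -1
K(W, F) = 2*F/(165 + W) (K(W, F) = (2*F)/(165 + W) = 2*F/(165 + W))
n(w) = -w² (n(w) = (w*(-1))*w = (-w)*w = -w²)
(-45449 + n(-178))/(-48992 + K(4, 3*55)) = (-45449 - 1*(-178)²)/(-48992 + 2*(3*55)/(165 + 4)) = (-45449 - 1*31684)/(-48992 + 2*165/169) = (-45449 - 31684)/(-48992 + 2*165*(1/169)) = -77133/(-48992 + 330/169) = -77133/(-8279318/169) = -77133*(-169/8279318) = 13035477/8279318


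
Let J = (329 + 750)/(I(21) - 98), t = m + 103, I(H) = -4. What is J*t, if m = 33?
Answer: -4316/3 ≈ -1438.7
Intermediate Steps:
t = 136 (t = 33 + 103 = 136)
J = -1079/102 (J = (329 + 750)/(-4 - 98) = 1079/(-102) = 1079*(-1/102) = -1079/102 ≈ -10.578)
J*t = -1079/102*136 = -4316/3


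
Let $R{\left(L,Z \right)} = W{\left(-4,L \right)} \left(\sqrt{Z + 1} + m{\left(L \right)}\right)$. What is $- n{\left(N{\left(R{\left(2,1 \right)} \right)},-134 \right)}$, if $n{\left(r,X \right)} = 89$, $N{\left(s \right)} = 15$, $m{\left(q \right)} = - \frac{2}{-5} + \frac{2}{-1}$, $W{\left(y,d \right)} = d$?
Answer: $-89$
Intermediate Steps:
$m{\left(q \right)} = - \frac{8}{5}$ ($m{\left(q \right)} = \left(-2\right) \left(- \frac{1}{5}\right) + 2 \left(-1\right) = \frac{2}{5} - 2 = - \frac{8}{5}$)
$R{\left(L,Z \right)} = L \left(- \frac{8}{5} + \sqrt{1 + Z}\right)$ ($R{\left(L,Z \right)} = L \left(\sqrt{Z + 1} - \frac{8}{5}\right) = L \left(\sqrt{1 + Z} - \frac{8}{5}\right) = L \left(- \frac{8}{5} + \sqrt{1 + Z}\right)$)
$- n{\left(N{\left(R{\left(2,1 \right)} \right)},-134 \right)} = \left(-1\right) 89 = -89$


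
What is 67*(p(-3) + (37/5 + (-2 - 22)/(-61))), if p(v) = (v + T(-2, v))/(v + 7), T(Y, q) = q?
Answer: 257213/610 ≈ 421.66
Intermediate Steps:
p(v) = 2*v/(7 + v) (p(v) = (v + v)/(v + 7) = (2*v)/(7 + v) = 2*v/(7 + v))
67*(p(-3) + (37/5 + (-2 - 22)/(-61))) = 67*(2*(-3)/(7 - 3) + (37/5 + (-2 - 22)/(-61))) = 67*(2*(-3)/4 + (37*(⅕) - 24*(-1/61))) = 67*(2*(-3)*(¼) + (37/5 + 24/61)) = 67*(-3/2 + 2377/305) = 67*(3839/610) = 257213/610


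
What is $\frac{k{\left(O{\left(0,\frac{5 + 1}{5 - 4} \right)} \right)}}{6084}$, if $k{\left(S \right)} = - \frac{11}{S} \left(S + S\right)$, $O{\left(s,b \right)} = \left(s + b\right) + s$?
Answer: $- \frac{11}{3042} \approx -0.003616$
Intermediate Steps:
$O{\left(s,b \right)} = b + 2 s$ ($O{\left(s,b \right)} = \left(b + s\right) + s = b + 2 s$)
$k{\left(S \right)} = -22$ ($k{\left(S \right)} = - \frac{11}{S} 2 S = -22$)
$\frac{k{\left(O{\left(0,\frac{5 + 1}{5 - 4} \right)} \right)}}{6084} = \frac{1}{6084} \left(-22\right) = - \frac{11}{3042}$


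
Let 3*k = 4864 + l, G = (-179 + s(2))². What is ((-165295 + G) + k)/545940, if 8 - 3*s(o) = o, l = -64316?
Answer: -46135/163782 ≈ -0.28169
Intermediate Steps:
s(o) = 8/3 - o/3
G = 31329 (G = (-179 + (8/3 - ⅓*2))² = (-179 + (8/3 - ⅔))² = (-179 + 2)² = (-177)² = 31329)
k = -59452/3 (k = (4864 - 64316)/3 = (⅓)*(-59452) = -59452/3 ≈ -19817.)
((-165295 + G) + k)/545940 = ((-165295 + 31329) - 59452/3)/545940 = (-133966 - 59452/3)*(1/545940) = -461350/3*1/545940 = -46135/163782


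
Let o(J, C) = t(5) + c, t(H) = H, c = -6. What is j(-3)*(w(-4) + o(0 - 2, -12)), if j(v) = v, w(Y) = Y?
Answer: 15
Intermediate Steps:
o(J, C) = -1 (o(J, C) = 5 - 6 = -1)
j(-3)*(w(-4) + o(0 - 2, -12)) = -3*(-4 - 1) = -3*(-5) = 15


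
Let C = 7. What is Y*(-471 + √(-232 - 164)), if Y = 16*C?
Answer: -52752 + 672*I*√11 ≈ -52752.0 + 2228.8*I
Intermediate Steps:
Y = 112 (Y = 16*7 = 112)
Y*(-471 + √(-232 - 164)) = 112*(-471 + √(-232 - 164)) = 112*(-471 + √(-396)) = 112*(-471 + 6*I*√11) = -52752 + 672*I*√11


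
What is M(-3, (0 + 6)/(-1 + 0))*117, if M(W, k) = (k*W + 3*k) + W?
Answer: -351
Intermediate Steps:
M(W, k) = W + 3*k + W*k (M(W, k) = (W*k + 3*k) + W = (3*k + W*k) + W = W + 3*k + W*k)
M(-3, (0 + 6)/(-1 + 0))*117 = (-3 + 3*((0 + 6)/(-1 + 0)) - 3*(0 + 6)/(-1 + 0))*117 = (-3 + 3*(6/(-1)) - 18/(-1))*117 = (-3 + 3*(6*(-1)) - 18*(-1))*117 = (-3 + 3*(-6) - 3*(-6))*117 = (-3 - 18 + 18)*117 = -3*117 = -351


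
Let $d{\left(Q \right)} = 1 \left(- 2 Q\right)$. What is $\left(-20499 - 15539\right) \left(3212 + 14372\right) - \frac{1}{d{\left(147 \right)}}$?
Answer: $- \frac{186305504447}{294} \approx -6.3369 \cdot 10^{8}$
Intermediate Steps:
$d{\left(Q \right)} = - 2 Q$
$\left(-20499 - 15539\right) \left(3212 + 14372\right) - \frac{1}{d{\left(147 \right)}} = \left(-20499 - 15539\right) \left(3212 + 14372\right) - \frac{1}{\left(-2\right) 147} = \left(-36038\right) 17584 - \frac{1}{-294} = -633692192 - - \frac{1}{294} = -633692192 + \frac{1}{294} = - \frac{186305504447}{294}$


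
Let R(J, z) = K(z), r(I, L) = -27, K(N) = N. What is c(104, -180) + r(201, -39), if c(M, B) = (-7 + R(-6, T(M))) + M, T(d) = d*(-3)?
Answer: -242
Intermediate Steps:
T(d) = -3*d
R(J, z) = z
c(M, B) = -7 - 2*M (c(M, B) = (-7 - 3*M) + M = -7 - 2*M)
c(104, -180) + r(201, -39) = (-7 - 2*104) - 27 = (-7 - 208) - 27 = -215 - 27 = -242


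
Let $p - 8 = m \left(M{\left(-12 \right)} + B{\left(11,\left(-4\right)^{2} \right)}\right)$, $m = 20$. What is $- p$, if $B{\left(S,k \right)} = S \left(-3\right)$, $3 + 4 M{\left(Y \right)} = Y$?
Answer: $727$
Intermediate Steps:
$M{\left(Y \right)} = - \frac{3}{4} + \frac{Y}{4}$
$B{\left(S,k \right)} = - 3 S$
$p = -727$ ($p = 8 + 20 \left(\left(- \frac{3}{4} + \frac{1}{4} \left(-12\right)\right) - 33\right) = 8 + 20 \left(\left(- \frac{3}{4} - 3\right) - 33\right) = 8 + 20 \left(- \frac{15}{4} - 33\right) = 8 + 20 \left(- \frac{147}{4}\right) = 8 - 735 = -727$)
$- p = \left(-1\right) \left(-727\right) = 727$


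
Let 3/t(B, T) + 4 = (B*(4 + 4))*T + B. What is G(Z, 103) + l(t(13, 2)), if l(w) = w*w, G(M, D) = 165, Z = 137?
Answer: 7769694/47089 ≈ 165.00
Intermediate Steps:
t(B, T) = 3/(-4 + B + 8*B*T) (t(B, T) = 3/(-4 + ((B*(4 + 4))*T + B)) = 3/(-4 + ((B*8)*T + B)) = 3/(-4 + ((8*B)*T + B)) = 3/(-4 + (8*B*T + B)) = 3/(-4 + (B + 8*B*T)) = 3/(-4 + B + 8*B*T))
l(w) = w**2
G(Z, 103) + l(t(13, 2)) = 165 + (3/(-4 + 13 + 8*13*2))**2 = 165 + (3/(-4 + 13 + 208))**2 = 165 + (3/217)**2 = 165 + 9/47089 = 7769694/47089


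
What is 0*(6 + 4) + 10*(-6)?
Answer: -60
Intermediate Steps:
0*(6 + 4) + 10*(-6) = 0*10 - 60 = 0 - 60 = -60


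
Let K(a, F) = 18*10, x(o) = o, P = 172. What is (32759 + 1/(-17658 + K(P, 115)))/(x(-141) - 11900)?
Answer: -572561801/210452598 ≈ -2.7206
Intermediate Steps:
K(a, F) = 180
(32759 + 1/(-17658 + K(P, 115)))/(x(-141) - 11900) = (32759 + 1/(-17658 + 180))/(-141 - 11900) = (32759 + 1/(-17478))/(-12041) = (32759 - 1/17478)*(-1/12041) = (572561801/17478)*(-1/12041) = -572561801/210452598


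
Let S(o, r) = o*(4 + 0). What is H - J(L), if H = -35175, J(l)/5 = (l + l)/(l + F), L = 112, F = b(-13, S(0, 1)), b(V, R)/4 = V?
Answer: -105581/3 ≈ -35194.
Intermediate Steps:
S(o, r) = 4*o (S(o, r) = o*4 = 4*o)
b(V, R) = 4*V
F = -52 (F = 4*(-13) = -52)
J(l) = 10*l/(-52 + l) (J(l) = 5*((l + l)/(l - 52)) = 5*((2*l)/(-52 + l)) = 5*(2*l/(-52 + l)) = 10*l/(-52 + l))
H - J(L) = -35175 - 10*112/(-52 + 112) = -35175 - 10*112/60 = -35175 - 1*56/3 = -35175 - 56/3 = -105581/3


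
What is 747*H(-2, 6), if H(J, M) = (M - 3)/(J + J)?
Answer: -2241/4 ≈ -560.25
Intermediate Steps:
H(J, M) = (-3 + M)/(2*J) (H(J, M) = (-3 + M)/((2*J)) = (-3 + M)*(1/(2*J)) = (-3 + M)/(2*J))
747*H(-2, 6) = 747*((1/2)*(-3 + 6)/(-2)) = 747*((1/2)*(-1/2)*3) = 747*(-3/4) = -2241/4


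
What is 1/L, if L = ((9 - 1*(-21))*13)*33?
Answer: 1/12870 ≈ 7.7700e-5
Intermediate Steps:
L = 12870 (L = ((9 + 21)*13)*33 = (30*13)*33 = 390*33 = 12870)
1/L = 1/12870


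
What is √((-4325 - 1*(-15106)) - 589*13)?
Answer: 2*√781 ≈ 55.893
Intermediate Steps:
√((-4325 - 1*(-15106)) - 589*13) = √((-4325 + 15106) - 7657) = √(10781 - 7657) = √3124 = 2*√781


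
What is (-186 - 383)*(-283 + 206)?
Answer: 43813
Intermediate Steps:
(-186 - 383)*(-283 + 206) = -569*(-77) = 43813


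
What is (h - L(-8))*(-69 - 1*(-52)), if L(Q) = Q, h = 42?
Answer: -850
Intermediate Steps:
(h - L(-8))*(-69 - 1*(-52)) = (42 - 1*(-8))*(-69 - 1*(-52)) = (42 + 8)*(-69 + 52) = 50*(-17) = -850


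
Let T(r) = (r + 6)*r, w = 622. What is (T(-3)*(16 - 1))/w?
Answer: -135/622 ≈ -0.21704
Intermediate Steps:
T(r) = r*(6 + r) (T(r) = (6 + r)*r = r*(6 + r))
(T(-3)*(16 - 1))/w = ((-3*(6 - 3))*(16 - 1))/622 = (-3*3*15)*(1/622) = -9*15*(1/622) = -135*1/622 = -135/622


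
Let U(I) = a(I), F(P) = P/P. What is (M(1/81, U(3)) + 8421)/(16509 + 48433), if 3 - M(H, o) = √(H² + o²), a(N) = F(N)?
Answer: 4212/32471 - √6562/5260302 ≈ 0.12970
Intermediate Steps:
F(P) = 1
a(N) = 1
U(I) = 1
M(H, o) = 3 - √(H² + o²)
(M(1/81, U(3)) + 8421)/(16509 + 48433) = ((3 - √((1/81)² + 1²)) + 8421)/(16509 + 48433) = ((3 - √((1/81)² + 1)) + 8421)/64942 = ((3 - √(1/6561 + 1)) + 8421)*(1/64942) = ((3 - √(6562/6561)) + 8421)*(1/64942) = ((3 - √6562/81) + 8421)*(1/64942) = (8424 - √6562/81)*(1/64942) = 4212/32471 - √6562/5260302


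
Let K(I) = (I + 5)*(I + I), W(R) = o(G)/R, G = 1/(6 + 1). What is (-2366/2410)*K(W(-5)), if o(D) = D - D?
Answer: 0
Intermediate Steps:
G = ⅐ (G = 1/7 = ⅐ ≈ 0.14286)
o(D) = 0
W(R) = 0 (W(R) = 0/R = 0)
K(I) = 2*I*(5 + I) (K(I) = (5 + I)*(2*I) = 2*I*(5 + I))
(-2366/2410)*K(W(-5)) = (-2366/2410)*(2*0*(5 + 0)) = (-2366*1/2410)*(2*0*5) = -1183/1205*0 = 0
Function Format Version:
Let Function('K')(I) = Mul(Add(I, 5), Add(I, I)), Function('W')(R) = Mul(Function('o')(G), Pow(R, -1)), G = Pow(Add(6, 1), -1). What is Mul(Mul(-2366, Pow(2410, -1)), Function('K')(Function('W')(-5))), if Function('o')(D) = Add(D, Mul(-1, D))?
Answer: 0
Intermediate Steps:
G = Rational(1, 7) (G = Pow(7, -1) = Rational(1, 7) ≈ 0.14286)
Function('o')(D) = 0
Function('W')(R) = 0 (Function('W')(R) = Mul(0, Pow(R, -1)) = 0)
Function('K')(I) = Mul(2, I, Add(5, I)) (Function('K')(I) = Mul(Add(5, I), Mul(2, I)) = Mul(2, I, Add(5, I)))
Mul(Mul(-2366, Pow(2410, -1)), Function('K')(Function('W')(-5))) = Mul(Mul(-2366, Pow(2410, -1)), Mul(2, 0, Add(5, 0))) = Mul(Mul(-2366, Rational(1, 2410)), Mul(2, 0, 5)) = Mul(Rational(-1183, 1205), 0) = 0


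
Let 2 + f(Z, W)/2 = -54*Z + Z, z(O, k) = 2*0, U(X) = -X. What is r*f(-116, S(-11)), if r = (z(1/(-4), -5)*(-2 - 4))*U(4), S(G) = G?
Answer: 0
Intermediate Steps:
z(O, k) = 0
f(Z, W) = -4 - 106*Z (f(Z, W) = -4 + 2*(-54*Z + Z) = -4 + 2*(-53*Z) = -4 - 106*Z)
r = 0 (r = (0*(-2 - 4))*(-1*4) = (0*(-6))*(-4) = 0*(-4) = 0)
r*f(-116, S(-11)) = 0*(-4 - 106*(-116)) = 0*(-4 + 12296) = 0*12292 = 0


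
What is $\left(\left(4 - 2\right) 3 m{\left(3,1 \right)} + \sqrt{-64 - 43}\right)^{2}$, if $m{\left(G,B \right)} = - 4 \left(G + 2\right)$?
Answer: $\left(120 - i \sqrt{107}\right)^{2} \approx 14293.0 - 2482.6 i$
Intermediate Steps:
$m{\left(G,B \right)} = -8 - 4 G$ ($m{\left(G,B \right)} = - 4 \left(2 + G\right) = -8 - 4 G$)
$\left(\left(4 - 2\right) 3 m{\left(3,1 \right)} + \sqrt{-64 - 43}\right)^{2} = \left(\left(4 - 2\right) 3 \left(-8 - 12\right) + \sqrt{-64 - 43}\right)^{2} = \left(2 \cdot 3 \left(-8 - 12\right) + \sqrt{-107}\right)^{2} = \left(6 \left(-20\right) + i \sqrt{107}\right)^{2} = \left(-120 + i \sqrt{107}\right)^{2}$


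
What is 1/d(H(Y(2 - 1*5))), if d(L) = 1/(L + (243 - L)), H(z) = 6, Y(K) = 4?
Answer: 243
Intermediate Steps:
d(L) = 1/243
1/d(H(Y(2 - 1*5))) = 1/(1/243) = 243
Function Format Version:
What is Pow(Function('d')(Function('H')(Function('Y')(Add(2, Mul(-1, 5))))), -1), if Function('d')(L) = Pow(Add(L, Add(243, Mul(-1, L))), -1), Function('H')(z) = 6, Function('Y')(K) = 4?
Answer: 243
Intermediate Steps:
Function('d')(L) = Rational(1, 243) (Function('d')(L) = Pow(243, -1) = Rational(1, 243))
Pow(Function('d')(Function('H')(Function('Y')(Add(2, Mul(-1, 5))))), -1) = Pow(Rational(1, 243), -1) = 243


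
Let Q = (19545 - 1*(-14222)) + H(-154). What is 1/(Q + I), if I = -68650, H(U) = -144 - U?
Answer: -1/34873 ≈ -2.8675e-5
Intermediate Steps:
Q = 33777 (Q = (19545 - 1*(-14222)) + (-144 - 1*(-154)) = (19545 + 14222) + (-144 + 154) = 33767 + 10 = 33777)
1/(Q + I) = 1/(33777 - 68650) = 1/(-34873) = -1/34873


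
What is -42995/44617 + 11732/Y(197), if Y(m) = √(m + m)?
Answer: -42995/44617 + 5866*√394/197 ≈ 590.09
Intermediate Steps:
Y(m) = √2*√m (Y(m) = √(2*m) = √2*√m)
-42995/44617 + 11732/Y(197) = -42995/44617 + 11732/((√2*√197)) = -42995*1/44617 + 11732/(√394) = -42995/44617 + 11732*(√394/394) = -42995/44617 + 5866*√394/197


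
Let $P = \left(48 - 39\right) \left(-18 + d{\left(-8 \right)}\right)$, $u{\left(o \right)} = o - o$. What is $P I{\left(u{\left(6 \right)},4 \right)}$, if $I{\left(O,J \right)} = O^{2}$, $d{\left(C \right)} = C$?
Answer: $0$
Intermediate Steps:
$u{\left(o \right)} = 0$
$P = -234$ ($P = \left(48 - 39\right) \left(-18 - 8\right) = 9 \left(-26\right) = -234$)
$P I{\left(u{\left(6 \right)},4 \right)} = - 234 \cdot 0^{2} = \left(-234\right) 0 = 0$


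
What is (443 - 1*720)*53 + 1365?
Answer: -13316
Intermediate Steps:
(443 - 1*720)*53 + 1365 = (443 - 720)*53 + 1365 = -277*53 + 1365 = -14681 + 1365 = -13316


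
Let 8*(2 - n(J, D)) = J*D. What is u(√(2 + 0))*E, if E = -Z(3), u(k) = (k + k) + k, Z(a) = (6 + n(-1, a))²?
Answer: -13467*√2/64 ≈ -297.58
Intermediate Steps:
n(J, D) = 2 - D*J/8 (n(J, D) = 2 - J*D/8 = 2 - D*J/8)
Z(a) = (8 + a/8)² (Z(a) = (6 + (2 - ⅛*a*(-1)))² = (6 + (2 + a/8))² = (8 + a/8)²)
u(k) = 3*k (u(k) = 2*k + k = 3*k)
E = -4489/64 (E = -(64 + 3)²/64 = -67²/64 = -4489/64 ≈ -70.141)
u(√(2 + 0))*E = (3*√(2 + 0))*(-4489/64) = (3*√2)*(-4489/64) = -13467*√2/64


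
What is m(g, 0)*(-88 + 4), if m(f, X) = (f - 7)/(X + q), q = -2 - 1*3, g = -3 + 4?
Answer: -504/5 ≈ -100.80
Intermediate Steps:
g = 1
q = -5 (q = -2 - 3 = -5)
m(f, X) = (-7 + f)/(-5 + X) (m(f, X) = (f - 7)/(X - 5) = (-7 + f)/(-5 + X))
m(g, 0)*(-88 + 4) = ((-7 + 1)/(-5 + 0))*(-88 + 4) = (-6/(-5))*(-84) = -⅕*(-6)*(-84) = (6/5)*(-84) = -504/5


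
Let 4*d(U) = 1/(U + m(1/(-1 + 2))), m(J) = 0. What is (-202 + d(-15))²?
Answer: 146918641/3600 ≈ 40811.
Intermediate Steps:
d(U) = 1/(4*U) (d(U) = 1/(4*(U + 0)) = 1/(4*U))
(-202 + d(-15))² = (-202 + (¼)/(-15))² = (-202 + (¼)*(-1/15))² = (-202 - 1/60)² = (-12121/60)² = 146918641/3600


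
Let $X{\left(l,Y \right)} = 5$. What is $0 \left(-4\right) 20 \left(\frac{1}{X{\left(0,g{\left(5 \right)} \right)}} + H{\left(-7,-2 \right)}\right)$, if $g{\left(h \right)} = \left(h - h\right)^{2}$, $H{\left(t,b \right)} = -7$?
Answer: $0$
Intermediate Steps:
$g{\left(h \right)} = 0$ ($g{\left(h \right)} = 0^{2} = 0$)
$0 \left(-4\right) 20 \left(\frac{1}{X{\left(0,g{\left(5 \right)} \right)}} + H{\left(-7,-2 \right)}\right) = 0 \left(-4\right) 20 \left(\frac{1}{5} - 7\right) = 0 \cdot 20 \left(\frac{1}{5} - 7\right) = 0 \left(- \frac{34}{5}\right) = 0$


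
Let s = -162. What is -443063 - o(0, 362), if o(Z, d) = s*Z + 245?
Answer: -443308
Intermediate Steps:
o(Z, d) = 245 - 162*Z (o(Z, d) = -162*Z + 245 = 245 - 162*Z)
-443063 - o(0, 362) = -443063 - (245 - 162*0) = -443063 - (245 + 0) = -443063 - 1*245 = -443063 - 245 = -443308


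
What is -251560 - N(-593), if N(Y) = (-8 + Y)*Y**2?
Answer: 211089489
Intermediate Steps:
N(Y) = Y**2*(-8 + Y)
-251560 - N(-593) = -251560 - (-593)**2*(-8 - 593) = -251560 - 351649*(-601) = -251560 - 1*(-211341049) = -251560 + 211341049 = 211089489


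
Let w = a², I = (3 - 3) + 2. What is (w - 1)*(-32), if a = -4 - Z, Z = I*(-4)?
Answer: -480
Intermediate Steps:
I = 2 (I = 0 + 2 = 2)
Z = -8 (Z = 2*(-4) = -8)
a = 4 (a = -4 - 1*(-8) = -4 + 8 = 4)
w = 16 (w = 4² = 16)
(w - 1)*(-32) = (16 - 1)*(-32) = 15*(-32) = -480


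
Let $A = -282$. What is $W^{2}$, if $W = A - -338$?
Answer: $3136$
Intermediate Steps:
$W = 56$ ($W = -282 - -338 = -282 + 338 = 56$)
$W^{2} = 56^{2} = 3136$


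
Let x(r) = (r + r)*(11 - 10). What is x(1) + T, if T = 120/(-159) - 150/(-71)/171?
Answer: 269752/214491 ≈ 1.2576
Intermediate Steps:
x(r) = 2*r (x(r) = (2*r)*1 = 2*r)
T = -159230/214491 (T = 120*(-1/159) - 150*(-1/71)*(1/171) = -40/53 + (150/71)*(1/171) = -40/53 + 50/4047 = -159230/214491 ≈ -0.74236)
x(1) + T = 2*1 - 159230/214491 = 2 - 159230/214491 = 269752/214491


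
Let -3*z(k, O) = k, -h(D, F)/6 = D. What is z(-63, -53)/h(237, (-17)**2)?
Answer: -7/474 ≈ -0.014768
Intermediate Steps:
h(D, F) = -6*D
z(k, O) = -k/3
z(-63, -53)/h(237, (-17)**2) = (-1/3*(-63))/((-6*237)) = 21/(-1422) = 21*(-1/1422) = -7/474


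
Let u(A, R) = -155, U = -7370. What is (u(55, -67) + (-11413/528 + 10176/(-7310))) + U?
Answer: -14566446979/1929840 ≈ -7548.0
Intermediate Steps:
(u(55, -67) + (-11413/528 + 10176/(-7310))) + U = (-155 + (-11413/528 + 10176/(-7310))) - 7370 = (-155 + (-11413*1/528 + 10176*(-1/7310))) - 7370 = (-155 + (-11413/528 - 5088/3655)) - 7370 = (-155 - 44400979/1929840) - 7370 = -343526179/1929840 - 7370 = -14566446979/1929840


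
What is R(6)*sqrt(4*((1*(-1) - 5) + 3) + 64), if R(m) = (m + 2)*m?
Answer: 96*sqrt(13) ≈ 346.13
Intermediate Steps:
R(m) = m*(2 + m) (R(m) = (2 + m)*m = m*(2 + m))
R(6)*sqrt(4*((1*(-1) - 5) + 3) + 64) = (6*(2 + 6))*sqrt(4*((1*(-1) - 5) + 3) + 64) = (6*8)*sqrt(4*((-1 - 5) + 3) + 64) = 48*sqrt(4*(-6 + 3) + 64) = 48*sqrt(4*(-3) + 64) = 48*sqrt(-12 + 64) = 48*sqrt(52) = 48*(2*sqrt(13)) = 96*sqrt(13)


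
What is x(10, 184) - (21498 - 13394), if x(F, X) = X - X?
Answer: -8104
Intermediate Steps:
x(F, X) = 0
x(10, 184) - (21498 - 13394) = 0 - (21498 - 13394) = 0 - 1*8104 = 0 - 8104 = -8104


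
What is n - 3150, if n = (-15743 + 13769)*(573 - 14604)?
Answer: 27694044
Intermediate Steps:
n = 27697194 (n = -1974*(-14031) = 27697194)
n - 3150 = 27697194 - 3150 = 27694044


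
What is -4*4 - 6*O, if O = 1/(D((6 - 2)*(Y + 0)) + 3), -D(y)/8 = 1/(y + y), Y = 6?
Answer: -308/17 ≈ -18.118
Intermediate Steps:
D(y) = -4/y (D(y) = -8/(y + y) = -8*1/(2*y) = -4/y)
O = 6/17 (O = 1/(-4*1/((6 + 0)*(6 - 2)) + 3) = 1/(-4/(4*6) + 3) = 1/(-4/24 + 3) = 1/(-4*1/24 + 3) = 1/(-⅙ + 3) = 1/(17/6) = 6/17 ≈ 0.35294)
-4*4 - 6*O = -4*4 - 6*6/17 = -16 - 36/17 = -308/17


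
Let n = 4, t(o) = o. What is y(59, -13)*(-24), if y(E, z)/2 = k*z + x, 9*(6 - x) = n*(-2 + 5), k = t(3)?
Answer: 1648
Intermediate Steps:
k = 3
x = 14/3 (x = 6 - 4*(-2 + 5)/9 = 6 - 4*3/9 = 6 - 1/9*12 = 6 - 4/3 = 14/3 ≈ 4.6667)
y(E, z) = 28/3 + 6*z (y(E, z) = 2*(3*z + 14/3) = 2*(14/3 + 3*z) = 28/3 + 6*z)
y(59, -13)*(-24) = (28/3 + 6*(-13))*(-24) = (28/3 - 78)*(-24) = -206/3*(-24) = 1648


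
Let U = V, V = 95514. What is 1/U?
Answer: 1/95514 ≈ 1.0470e-5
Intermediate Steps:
U = 95514
1/U = 1/95514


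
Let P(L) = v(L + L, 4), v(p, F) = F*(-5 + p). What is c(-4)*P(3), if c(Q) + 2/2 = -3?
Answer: -16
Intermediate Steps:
c(Q) = -4 (c(Q) = -1 - 3 = -4)
P(L) = -20 + 8*L (P(L) = 4*(-5 + (L + L)) = 4*(-5 + 2*L) = -20 + 8*L)
c(-4)*P(3) = -4*(-20 + 8*3) = -4*(-20 + 24) = -4*4 = -16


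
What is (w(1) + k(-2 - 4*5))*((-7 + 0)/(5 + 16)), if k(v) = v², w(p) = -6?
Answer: -478/3 ≈ -159.33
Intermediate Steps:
(w(1) + k(-2 - 4*5))*((-7 + 0)/(5 + 16)) = (-6 + (-2 - 4*5)²)*((-7 + 0)/(5 + 16)) = (-6 + (-2 - 20)²)*(-7/21) = (-6 + (-22)²)*(-7*1/21) = (-6 + 484)*(-⅓) = 478*(-⅓) = -478/3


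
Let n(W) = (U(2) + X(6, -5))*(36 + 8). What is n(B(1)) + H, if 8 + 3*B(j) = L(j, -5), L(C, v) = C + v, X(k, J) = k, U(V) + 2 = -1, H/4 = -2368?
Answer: -9340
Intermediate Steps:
H = -9472 (H = 4*(-2368) = -9472)
U(V) = -3 (U(V) = -2 - 1 = -3)
B(j) = -13/3 + j/3 (B(j) = -8/3 + (j - 5)/3 = -8/3 + (-5 + j)/3 = -8/3 + (-5/3 + j/3) = -13/3 + j/3)
n(W) = 132 (n(W) = (-3 + 6)*(36 + 8) = 3*44 = 132)
n(B(1)) + H = 132 - 9472 = -9340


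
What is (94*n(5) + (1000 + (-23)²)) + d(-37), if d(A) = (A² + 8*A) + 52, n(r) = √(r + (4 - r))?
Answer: 2842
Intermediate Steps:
n(r) = 2 (n(r) = √4 = 2)
d(A) = 52 + A² + 8*A
(94*n(5) + (1000 + (-23)²)) + d(-37) = (94*2 + (1000 + (-23)²)) + (52 + (-37)² + 8*(-37)) = (188 + (1000 + 529)) + (52 + 1369 - 296) = (188 + 1529) + 1125 = 1717 + 1125 = 2842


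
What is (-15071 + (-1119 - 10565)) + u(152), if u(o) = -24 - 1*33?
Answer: -26812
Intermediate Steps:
u(o) = -57 (u(o) = -24 - 33 = -57)
(-15071 + (-1119 - 10565)) + u(152) = (-15071 + (-1119 - 10565)) - 57 = (-15071 - 11684) - 57 = -26755 - 57 = -26812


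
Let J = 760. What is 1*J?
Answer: 760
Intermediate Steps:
1*J = 1*760 = 760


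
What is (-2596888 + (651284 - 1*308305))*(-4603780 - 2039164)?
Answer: 14972591268096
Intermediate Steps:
(-2596888 + (651284 - 1*308305))*(-4603780 - 2039164) = (-2596888 + (651284 - 308305))*(-6642944) = (-2596888 + 342979)*(-6642944) = -2253909*(-6642944) = 14972591268096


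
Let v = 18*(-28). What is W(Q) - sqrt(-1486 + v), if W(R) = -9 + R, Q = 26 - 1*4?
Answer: 13 - I*sqrt(1990) ≈ 13.0 - 44.609*I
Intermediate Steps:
Q = 22 (Q = 26 - 4 = 22)
v = -504
W(Q) - sqrt(-1486 + v) = (-9 + 22) - sqrt(-1486 - 504) = 13 - sqrt(-1990) = 13 - I*sqrt(1990)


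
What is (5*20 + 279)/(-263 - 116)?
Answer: -1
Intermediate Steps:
(5*20 + 279)/(-263 - 116) = (100 + 279)/(-379) = 379*(-1/379) = -1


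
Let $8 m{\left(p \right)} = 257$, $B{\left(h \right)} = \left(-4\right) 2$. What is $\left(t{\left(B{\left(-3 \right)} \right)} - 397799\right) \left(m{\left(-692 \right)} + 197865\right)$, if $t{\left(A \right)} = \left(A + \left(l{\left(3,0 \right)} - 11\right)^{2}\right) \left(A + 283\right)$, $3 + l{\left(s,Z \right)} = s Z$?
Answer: $- \frac{547935976523}{8} \approx -6.8492 \cdot 10^{10}$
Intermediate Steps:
$l{\left(s,Z \right)} = -3 + Z s$ ($l{\left(s,Z \right)} = -3 + s Z = -3 + Z s$)
$B{\left(h \right)} = -8$
$m{\left(p \right)} = \frac{257}{8}$ ($m{\left(p \right)} = \frac{1}{8} \cdot 257 = \frac{257}{8}$)
$t{\left(A \right)} = \left(196 + A\right) \left(283 + A\right)$ ($t{\left(A \right)} = \left(A + \left(\left(-3 + 0 \cdot 3\right) - 11\right)^{2}\right) \left(A + 283\right) = \left(A + \left(\left(-3 + 0\right) - 11\right)^{2}\right) \left(283 + A\right) = \left(A + \left(-3 - 11\right)^{2}\right) \left(283 + A\right) = \left(A + \left(-14\right)^{2}\right) \left(283 + A\right) = \left(A + 196\right) \left(283 + A\right) = \left(196 + A\right) \left(283 + A\right)$)
$\left(t{\left(B{\left(-3 \right)} \right)} - 397799\right) \left(m{\left(-692 \right)} + 197865\right) = \left(\left(55468 + \left(-8\right)^{2} + 479 \left(-8\right)\right) - 397799\right) \left(\frac{257}{8} + 197865\right) = \left(\left(55468 + 64 - 3832\right) - 397799\right) \frac{1583177}{8} = \left(51700 - 397799\right) \frac{1583177}{8} = \left(-346099\right) \frac{1583177}{8} = - \frac{547935976523}{8}$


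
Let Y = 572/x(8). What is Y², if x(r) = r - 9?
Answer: 327184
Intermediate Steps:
x(r) = -9 + r
Y = -572 (Y = 572/(-9 + 8) = 572/(-1) = 572*(-1) = -572)
Y² = (-572)² = 327184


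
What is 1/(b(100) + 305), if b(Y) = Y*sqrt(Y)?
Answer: 1/1305 ≈ 0.00076628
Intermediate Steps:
b(Y) = Y**(3/2)
1/(b(100) + 305) = 1/(100**(3/2) + 305) = 1/(1000 + 305) = 1/1305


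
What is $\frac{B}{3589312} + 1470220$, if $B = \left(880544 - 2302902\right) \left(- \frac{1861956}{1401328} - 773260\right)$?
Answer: $\frac{1117021797815731051}{628725425792} \approx 1.7766 \cdot 10^{6}$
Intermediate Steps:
$B = \frac{192657102307816811}{175166}$ ($B = - 1422358 \left(\left(-1861956\right) \frac{1}{1401328} - 773260\right) = - 1422358 \left(- \frac{465489}{350332} - 773260\right) = \left(-1422358\right) \left(- \frac{270898187809}{350332}\right) = \frac{192657102307816811}{175166} \approx 1.0999 \cdot 10^{12}$)
$\frac{B}{3589312} + 1470220 = \frac{192657102307816811}{175166 \cdot 3589312} + 1470220 = \frac{192657102307816811}{175166} \cdot \frac{1}{3589312} + 1470220 = \frac{192657102307816811}{628725425792} + 1470220 = \frac{1117021797815731051}{628725425792}$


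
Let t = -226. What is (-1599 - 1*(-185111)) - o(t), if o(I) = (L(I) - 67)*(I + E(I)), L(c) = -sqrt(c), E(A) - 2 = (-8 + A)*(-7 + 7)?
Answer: 168504 - 224*I*sqrt(226) ≈ 1.685e+5 - 3367.5*I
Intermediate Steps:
E(A) = 2 (E(A) = 2 + (-8 + A)*(-7 + 7) = 2 + (-8 + A)*0 = 2 + 0 = 2)
o(I) = (-67 - sqrt(I))*(2 + I) (o(I) = (-sqrt(I) - 67)*(I + 2) = (-67 - sqrt(I))*(2 + I))
(-1599 - 1*(-185111)) - o(t) = (-1599 - 1*(-185111)) - (-134 - (-226)**(3/2) - 67*(-226) - 2*I*sqrt(226)) = (-1599 + 185111) - (-134 - (-226)*I*sqrt(226) + 15142 - 2*I*sqrt(226)) = 183512 - (-134 + 226*I*sqrt(226) + 15142 - 2*I*sqrt(226)) = 183512 - (15008 + 224*I*sqrt(226)) = 183512 + (-15008 - 224*I*sqrt(226)) = 168504 - 224*I*sqrt(226)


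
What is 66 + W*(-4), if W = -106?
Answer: 490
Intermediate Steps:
66 + W*(-4) = 66 - 106*(-4) = 66 + 424 = 490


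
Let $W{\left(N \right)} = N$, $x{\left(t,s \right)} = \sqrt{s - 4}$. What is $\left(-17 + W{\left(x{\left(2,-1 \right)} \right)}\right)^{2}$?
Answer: $\left(17 - i \sqrt{5}\right)^{2} \approx 284.0 - 76.026 i$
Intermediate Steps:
$x{\left(t,s \right)} = \sqrt{-4 + s}$
$\left(-17 + W{\left(x{\left(2,-1 \right)} \right)}\right)^{2} = \left(-17 + \sqrt{-4 - 1}\right)^{2} = \left(-17 + \sqrt{-5}\right)^{2} = \left(-17 + i \sqrt{5}\right)^{2}$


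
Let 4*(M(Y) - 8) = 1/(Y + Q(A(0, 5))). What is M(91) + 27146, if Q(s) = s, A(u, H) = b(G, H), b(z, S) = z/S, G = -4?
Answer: 48985821/1804 ≈ 27154.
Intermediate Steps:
A(u, H) = -4/H
M(Y) = 8 + 1/(4*(-⅘ + Y)) (M(Y) = 8 + 1/(4*(Y - 4/5)) = 8 + 1/(4*(Y - 4*⅕)) = 8 + 1/(4*(Y - ⅘)) = 8 + 1/(4*(-⅘ + Y)))
M(91) + 27146 = (-123 + 160*91)/(4*(-4 + 5*91)) + 27146 = (-123 + 14560)/(4*(-4 + 455)) + 27146 = (¼)*14437/451 + 27146 = (¼)*(1/451)*14437 + 27146 = 14437/1804 + 27146 = 48985821/1804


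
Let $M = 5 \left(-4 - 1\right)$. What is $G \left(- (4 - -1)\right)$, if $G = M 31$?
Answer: $3875$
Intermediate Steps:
$M = -25$ ($M = 5 \left(-5\right) = -25$)
$G = -775$ ($G = \left(-25\right) 31 = -775$)
$G \left(- (4 - -1)\right) = - 775 \left(- (4 - -1)\right) = - 775 \left(- (4 + 1)\right) = - 775 \left(\left(-1\right) 5\right) = \left(-775\right) \left(-5\right) = 3875$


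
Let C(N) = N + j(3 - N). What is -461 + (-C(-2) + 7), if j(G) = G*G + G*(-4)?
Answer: -457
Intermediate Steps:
j(G) = G**2 - 4*G
C(N) = N + (-1 - N)*(3 - N) (C(N) = N + (3 - N)*(-4 + (3 - N)) = N + (3 - N)*(-1 - N) = N + (-1 - N)*(3 - N))
-461 + (-C(-2) + 7) = -461 + (-(-3 + (-2)**2 - 1*(-2)) + 7) = -461 + (-(-3 + 4 + 2) + 7) = -461 + (-1*3 + 7) = -461 + (-3 + 7) = -461 + 4 = -457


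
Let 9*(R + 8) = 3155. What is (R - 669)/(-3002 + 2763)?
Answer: 2938/2151 ≈ 1.3659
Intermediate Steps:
R = 3083/9 (R = -8 + (1/9)*3155 = -8 + 3155/9 = 3083/9 ≈ 342.56)
(R - 669)/(-3002 + 2763) = (3083/9 - 669)/(-3002 + 2763) = -2938/9/(-239) = -2938/9*(-1/239) = 2938/2151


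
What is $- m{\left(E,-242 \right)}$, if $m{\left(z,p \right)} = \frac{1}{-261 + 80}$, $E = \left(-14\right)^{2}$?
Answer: $\frac{1}{181} \approx 0.0055249$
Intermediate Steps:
$E = 196$
$m{\left(z,p \right)} = - \frac{1}{181}$ ($m{\left(z,p \right)} = \frac{1}{-181} = - \frac{1}{181}$)
$- m{\left(E,-242 \right)} = \left(-1\right) \left(- \frac{1}{181}\right) = \frac{1}{181}$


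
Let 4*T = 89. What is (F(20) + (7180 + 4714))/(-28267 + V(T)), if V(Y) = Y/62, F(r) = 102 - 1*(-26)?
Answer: -2981456/7010127 ≈ -0.42531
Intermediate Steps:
F(r) = 128 (F(r) = 102 + 26 = 128)
T = 89/4 (T = (¼)*89 = 89/4 ≈ 22.250)
V(Y) = Y/62 (V(Y) = Y*(1/62) = Y/62)
(F(20) + (7180 + 4714))/(-28267 + V(T)) = (128 + (7180 + 4714))/(-28267 + (1/62)*(89/4)) = (128 + 11894)/(-28267 + 89/248) = 12022/(-7010127/248) = 12022*(-248/7010127) = -2981456/7010127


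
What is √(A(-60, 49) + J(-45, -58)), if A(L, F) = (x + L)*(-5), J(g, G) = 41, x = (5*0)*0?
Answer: √341 ≈ 18.466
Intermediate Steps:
x = 0 (x = 0*0 = 0)
A(L, F) = -5*L (A(L, F) = (0 + L)*(-5) = L*(-5) = -5*L)
√(A(-60, 49) + J(-45, -58)) = √(-5*(-60) + 41) = √(300 + 41) = √341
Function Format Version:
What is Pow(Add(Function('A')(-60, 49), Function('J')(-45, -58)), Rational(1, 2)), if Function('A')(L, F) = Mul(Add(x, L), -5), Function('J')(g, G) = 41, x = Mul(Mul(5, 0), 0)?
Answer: Pow(341, Rational(1, 2)) ≈ 18.466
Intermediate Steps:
x = 0 (x = Mul(0, 0) = 0)
Function('A')(L, F) = Mul(-5, L) (Function('A')(L, F) = Mul(Add(0, L), -5) = Mul(L, -5) = Mul(-5, L))
Pow(Add(Function('A')(-60, 49), Function('J')(-45, -58)), Rational(1, 2)) = Pow(Add(Mul(-5, -60), 41), Rational(1, 2)) = Pow(Add(300, 41), Rational(1, 2)) = Pow(341, Rational(1, 2))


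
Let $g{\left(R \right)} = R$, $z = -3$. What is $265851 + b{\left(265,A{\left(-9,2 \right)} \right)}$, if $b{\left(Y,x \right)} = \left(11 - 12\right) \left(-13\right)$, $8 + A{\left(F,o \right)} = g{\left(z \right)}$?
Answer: $265864$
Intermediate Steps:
$A{\left(F,o \right)} = -11$ ($A{\left(F,o \right)} = -8 - 3 = -11$)
$b{\left(Y,x \right)} = 13$ ($b{\left(Y,x \right)} = \left(-1\right) \left(-13\right) = 13$)
$265851 + b{\left(265,A{\left(-9,2 \right)} \right)} = 265851 + 13 = 265864$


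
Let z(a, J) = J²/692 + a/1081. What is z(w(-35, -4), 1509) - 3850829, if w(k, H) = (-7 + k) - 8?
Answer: -2878158845147/748052 ≈ -3.8475e+6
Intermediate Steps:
w(k, H) = -15 + k
z(a, J) = J²/692 + a/1081 (z(a, J) = J²*(1/692) + a*(1/1081) = J²/692 + a/1081)
z(w(-35, -4), 1509) - 3850829 = ((1/692)*1509² + (-15 - 35)/1081) - 3850829 = ((1/692)*2277081 + (1/1081)*(-50)) - 3850829 = (2277081/692 - 50/1081) - 3850829 = 2461489961/748052 - 3850829 = -2878158845147/748052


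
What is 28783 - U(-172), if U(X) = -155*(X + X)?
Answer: -24537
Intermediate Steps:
U(X) = -310*X
28783 - U(-172) = 28783 - (-310)*(-172) = 28783 - 1*53320 = 28783 - 53320 = -24537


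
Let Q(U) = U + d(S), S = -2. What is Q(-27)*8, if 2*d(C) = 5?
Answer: -196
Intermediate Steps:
d(C) = 5/2 (d(C) = (½)*5 = 5/2)
Q(U) = 5/2 + U (Q(U) = U + 5/2 = 5/2 + U)
Q(-27)*8 = (5/2 - 27)*8 = -49/2*8 = -196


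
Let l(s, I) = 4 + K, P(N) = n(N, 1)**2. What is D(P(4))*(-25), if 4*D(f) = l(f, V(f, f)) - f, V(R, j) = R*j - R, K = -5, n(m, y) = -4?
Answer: 425/4 ≈ 106.25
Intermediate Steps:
V(R, j) = -R + R*j
P(N) = 16 (P(N) = (-4)**2 = 16)
l(s, I) = -1 (l(s, I) = 4 - 5 = -1)
D(f) = -1/4 - f/4 (D(f) = (-1 - f)/4 = -1/4 - f/4)
D(P(4))*(-25) = (-1/4 - 1/4*16)*(-25) = (-1/4 - 4)*(-25) = -17/4*(-25) = 425/4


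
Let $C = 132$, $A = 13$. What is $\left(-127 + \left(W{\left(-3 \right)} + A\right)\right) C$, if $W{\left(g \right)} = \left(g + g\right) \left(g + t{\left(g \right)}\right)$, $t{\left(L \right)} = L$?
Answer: $-10296$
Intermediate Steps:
$W{\left(g \right)} = 4 g^{2}$ ($W{\left(g \right)} = \left(g + g\right) \left(g + g\right) = 2 g 2 g = 4 g^{2}$)
$\left(-127 + \left(W{\left(-3 \right)} + A\right)\right) C = \left(-127 + \left(4 \left(-3\right)^{2} + 13\right)\right) 132 = \left(-127 + \left(4 \cdot 9 + 13\right)\right) 132 = \left(-127 + \left(36 + 13\right)\right) 132 = \left(-127 + 49\right) 132 = \left(-78\right) 132 = -10296$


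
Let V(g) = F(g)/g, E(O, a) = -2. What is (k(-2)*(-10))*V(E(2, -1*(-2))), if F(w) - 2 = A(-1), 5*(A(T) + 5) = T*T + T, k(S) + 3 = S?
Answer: 75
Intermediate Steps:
k(S) = -3 + S
A(T) = -5 + T/5 + T²/5 (A(T) = -5 + (T*T + T)/5 = -5 + (T² + T)/5 = -5 + (T + T²)/5 = -5 + (T/5 + T²/5) = -5 + T/5 + T²/5)
F(w) = -3 (F(w) = 2 + (-5 + (⅕)*(-1) + (⅕)*(-1)²) = 2 + (-5 - ⅕ + (⅕)*1) = 2 + (-5 - ⅕ + ⅕) = 2 - 5 = -3)
V(g) = -3/g
(k(-2)*(-10))*V(E(2, -1*(-2))) = ((-3 - 2)*(-10))*(-3/(-2)) = (-5*(-10))*(-3*(-½)) = 50*(3/2) = 75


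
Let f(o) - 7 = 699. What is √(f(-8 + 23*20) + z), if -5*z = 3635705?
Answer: 3*I*√80715 ≈ 852.31*I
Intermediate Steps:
z = -727141 (z = -⅕*3635705 = -727141)
f(o) = 706 (f(o) = 7 + 699 = 706)
√(f(-8 + 23*20) + z) = √(706 - 727141) = √(-726435) = 3*I*√80715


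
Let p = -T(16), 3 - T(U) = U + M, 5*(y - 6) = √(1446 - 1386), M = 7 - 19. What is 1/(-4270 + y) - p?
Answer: -22732447/22727117 - √15/45454234 ≈ -1.0002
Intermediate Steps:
M = -12
y = 6 + 2*√15/5 (y = 6 + √(1446 - 1386)/5 = 6 + √60/5 = 6 + (2*√15)/5 = 6 + 2*√15/5 ≈ 7.5492)
T(U) = 15 - U (T(U) = 3 - (U - 12) = 3 - (-12 + U) = 3 + (12 - U) = 15 - U)
p = 1 (p = -(15 - 1*16) = -(15 - 16) = -1*(-1) = 1)
1/(-4270 + y) - p = 1/(-4270 + (6 + 2*√15/5)) - 1*1 = 1/(-4264 + 2*√15/5) - 1 = -1 + 1/(-4264 + 2*√15/5)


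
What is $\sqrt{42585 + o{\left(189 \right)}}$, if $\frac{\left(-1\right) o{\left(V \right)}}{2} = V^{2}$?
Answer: $i \sqrt{28857} \approx 169.87 i$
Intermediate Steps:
$o{\left(V \right)} = - 2 V^{2}$
$\sqrt{42585 + o{\left(189 \right)}} = \sqrt{42585 - 2 \cdot 189^{2}} = \sqrt{42585 - 71442} = \sqrt{-28857} = i \sqrt{28857}$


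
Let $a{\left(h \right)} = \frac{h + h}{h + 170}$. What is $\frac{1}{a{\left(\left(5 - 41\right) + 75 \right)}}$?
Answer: $\frac{209}{78} \approx 2.6795$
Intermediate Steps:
$a{\left(h \right)} = \frac{2 h}{170 + h}$
$\frac{1}{a{\left(\left(5 - 41\right) + 75 \right)}} = \frac{1}{2 \left(\left(5 - 41\right) + 75\right) \frac{1}{170 + \left(\left(5 - 41\right) + 75\right)}} = \frac{1}{2 \left(-36 + 75\right) \frac{1}{170 + \left(-36 + 75\right)}} = \frac{1}{2 \cdot 39 \frac{1}{170 + 39}} = \frac{1}{2 \cdot 39 \cdot \frac{1}{209}} = \frac{1}{\frac{78}{209}} = \frac{209}{78}$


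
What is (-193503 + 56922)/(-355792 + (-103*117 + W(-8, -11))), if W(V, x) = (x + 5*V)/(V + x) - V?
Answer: 2595039/6988814 ≈ 0.37131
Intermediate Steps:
W(V, x) = -V + (x + 5*V)/(V + x) (W(V, x) = (x + 5*V)/(V + x) - V = -V + (x + 5*V)/(V + x))
(-193503 + 56922)/(-355792 + (-103*117 + W(-8, -11))) = (-193503 + 56922)/(-355792 + (-103*117 + (-11 - 1*(-8)² + 5*(-8) - 1*(-8)*(-11))/(-8 - 11))) = -136581/(-355792 + (-12051 + (-11 - 1*64 - 40 - 88)/(-19))) = -136581/(-355792 + (-12051 - (-11 - 64 - 40 - 88)/19)) = -136581/(-355792 + (-12051 - 1/19*(-203))) = -136581/(-355792 + (-12051 + 203/19)) = -136581/(-355792 - 228766/19) = -136581/(-6988814/19) = -136581*(-19/6988814) = 2595039/6988814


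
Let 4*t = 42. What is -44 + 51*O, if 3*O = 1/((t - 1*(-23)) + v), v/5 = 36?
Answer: -18754/427 ≈ -43.920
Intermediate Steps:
t = 21/2 (t = (¼)*42 = 21/2 ≈ 10.500)
v = 180 (v = 5*36 = 180)
O = 2/1281 (O = 1/(3*((21/2 - 1*(-23)) + 180)) = 1/(3*((21/2 + 23) + 180)) = 1/(3*(67/2 + 180)) = 1/(3*(427/2)) = (⅓)*(2/427) = 2/1281 ≈ 0.0015613)
-44 + 51*O = -44 + 51*(2/1281) = -44 + 34/427 = -18754/427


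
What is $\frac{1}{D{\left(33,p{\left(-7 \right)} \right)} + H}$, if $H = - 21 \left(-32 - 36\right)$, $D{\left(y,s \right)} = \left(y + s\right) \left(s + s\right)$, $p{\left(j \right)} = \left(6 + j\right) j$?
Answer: $\frac{1}{1988} \approx 0.00050302$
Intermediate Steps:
$p{\left(j \right)} = j \left(6 + j\right)$
$D{\left(y,s \right)} = 2 s \left(s + y\right)$ ($D{\left(y,s \right)} = \left(s + y\right) 2 s = 2 s \left(s + y\right)$)
$H = 1428$ ($H = \left(-21\right) \left(-68\right) = 1428$)
$\frac{1}{D{\left(33,p{\left(-7 \right)} \right)} + H} = \frac{1}{2 \left(- 7 \left(6 - 7\right)\right) \left(- 7 \left(6 - 7\right) + 33\right) + 1428} = \frac{1}{2 \left(\left(-7\right) \left(-1\right)\right) \left(\left(-7\right) \left(-1\right) + 33\right) + 1428} = \frac{1}{2 \cdot 7 \left(7 + 33\right) + 1428} = \frac{1}{2 \cdot 7 \cdot 40 + 1428} = \frac{1}{560 + 1428} = \frac{1}{1988}$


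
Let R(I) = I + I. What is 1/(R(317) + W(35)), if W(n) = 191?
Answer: 1/825 ≈ 0.0012121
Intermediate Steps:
R(I) = 2*I
1/(R(317) + W(35)) = 1/(2*317 + 191) = 1/(634 + 191) = 1/825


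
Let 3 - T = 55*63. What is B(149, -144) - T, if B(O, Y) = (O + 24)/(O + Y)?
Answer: 17483/5 ≈ 3496.6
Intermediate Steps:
B(O, Y) = (24 + O)/(O + Y)
T = -3462 (T = 3 - 55*63 = 3 - 1*3465 = 3 - 3465 = -3462)
B(149, -144) - T = (24 + 149)/(149 - 144) - 1*(-3462) = 173/5 + 3462 = 17483/5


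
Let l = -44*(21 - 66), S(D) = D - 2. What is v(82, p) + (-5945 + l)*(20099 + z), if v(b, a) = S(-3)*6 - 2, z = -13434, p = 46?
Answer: -26426757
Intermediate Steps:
S(D) = -2 + D
v(b, a) = -32 (v(b, a) = (-2 - 3)*6 - 2 = -5*6 - 2 = -30 - 2 = -32)
l = 1980 (l = -44*(-45) = 1980)
v(82, p) + (-5945 + l)*(20099 + z) = -32 + (-5945 + 1980)*(20099 - 13434) = -32 - 3965*6665 = -32 - 26426725 = -26426757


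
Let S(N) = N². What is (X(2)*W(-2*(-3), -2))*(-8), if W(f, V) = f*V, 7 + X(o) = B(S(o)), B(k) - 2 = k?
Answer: -96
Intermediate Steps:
B(k) = 2 + k
X(o) = -5 + o² (X(o) = -7 + (2 + o²) = -5 + o²)
W(f, V) = V*f
(X(2)*W(-2*(-3), -2))*(-8) = ((-5 + 2²)*(-(-4)*(-3)))*(-8) = ((-5 + 4)*(-2*6))*(-8) = -1*(-12)*(-8) = 12*(-8) = -96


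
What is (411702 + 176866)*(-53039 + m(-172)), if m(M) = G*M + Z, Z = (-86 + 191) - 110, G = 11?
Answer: -32333571648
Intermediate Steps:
Z = -5 (Z = 105 - 110 = -5)
m(M) = -5 + 11*M (m(M) = 11*M - 5 = -5 + 11*M)
(411702 + 176866)*(-53039 + m(-172)) = (411702 + 176866)*(-53039 + (-5 + 11*(-172))) = 588568*(-53039 + (-5 - 1892)) = 588568*(-53039 - 1897) = 588568*(-54936) = -32333571648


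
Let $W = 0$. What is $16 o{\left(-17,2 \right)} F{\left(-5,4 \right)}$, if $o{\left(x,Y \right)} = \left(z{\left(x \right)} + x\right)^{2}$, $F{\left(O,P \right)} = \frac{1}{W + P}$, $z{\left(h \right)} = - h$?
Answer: $0$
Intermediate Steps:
$F{\left(O,P \right)} = \frac{1}{P}$ ($F{\left(O,P \right)} = \frac{1}{0 + P} = \frac{1}{P}$)
$o{\left(x,Y \right)} = 0$ ($o{\left(x,Y \right)} = \left(- x + x\right)^{2} = 0^{2} = 0$)
$16 o{\left(-17,2 \right)} F{\left(-5,4 \right)} = 16 \cdot \frac{0}{4} = 16 \cdot 0 \cdot \frac{1}{4} = 16 \cdot 0 = 0$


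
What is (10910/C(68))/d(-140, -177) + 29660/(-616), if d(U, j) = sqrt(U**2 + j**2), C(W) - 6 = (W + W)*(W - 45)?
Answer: -7415/154 + 5455*sqrt(50929)/79805743 ≈ -48.134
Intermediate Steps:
C(W) = 6 + 2*W*(-45 + W) (C(W) = 6 + (W + W)*(W - 45) = 6 + (2*W)*(-45 + W) = 6 + 2*W*(-45 + W))
(10910/C(68))/d(-140, -177) + 29660/(-616) = (10910/(6 - 90*68 + 2*68**2))/(sqrt((-140)**2 + (-177)**2)) + 29660/(-616) = (10910/(6 - 6120 + 2*4624))/(sqrt(19600 + 31329)) + 29660*(-1/616) = (10910/(6 - 6120 + 9248))/(sqrt(50929)) - 7415/154 = (10910/3134)*(sqrt(50929)/50929) - 7415/154 = (10910*(1/3134))*(sqrt(50929)/50929) - 7415/154 = 5455*(sqrt(50929)/50929)/1567 - 7415/154 = 5455*sqrt(50929)/79805743 - 7415/154 = -7415/154 + 5455*sqrt(50929)/79805743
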